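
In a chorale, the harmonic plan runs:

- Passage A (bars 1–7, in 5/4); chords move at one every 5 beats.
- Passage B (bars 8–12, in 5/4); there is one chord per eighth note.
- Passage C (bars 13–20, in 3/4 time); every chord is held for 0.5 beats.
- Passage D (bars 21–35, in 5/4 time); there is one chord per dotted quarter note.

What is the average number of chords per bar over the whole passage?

A: 7 × 5 = 35 beats ÷ 5 = 7 chords.
B: 5 × 5 = 25 beats ÷ 0.5 = 50 chords.
C: 8 × 3 = 24 beats ÷ 0.5 = 48 chords.
D: 15 × 5 = 75 beats ÷ 1.5 = 50 chords.
Overall: 155 chords over 35 bars → 155/35 = 31/7 chords per bar.

31/7 chords per bar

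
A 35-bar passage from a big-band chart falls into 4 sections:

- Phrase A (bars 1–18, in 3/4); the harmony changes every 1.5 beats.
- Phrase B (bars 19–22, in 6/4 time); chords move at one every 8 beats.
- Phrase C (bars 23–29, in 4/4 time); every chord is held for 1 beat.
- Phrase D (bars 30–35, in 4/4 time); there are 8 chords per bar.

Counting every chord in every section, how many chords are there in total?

A: 18 bars × 3 beats = 54 beats; 1.5 beats/chord → 36 chords.
B: 4 bars × 6 beats = 24 beats; 8 beats/chord → 3 chords.
C: 7 bars × 4 beats = 28 beats; 1 beat/chord → 28 chords.
D: 6 bars × 4 beats = 24 beats; 0.5 beats/chord → 48 chords.
Total: 36 + 3 + 28 + 48 = 115.

115 chords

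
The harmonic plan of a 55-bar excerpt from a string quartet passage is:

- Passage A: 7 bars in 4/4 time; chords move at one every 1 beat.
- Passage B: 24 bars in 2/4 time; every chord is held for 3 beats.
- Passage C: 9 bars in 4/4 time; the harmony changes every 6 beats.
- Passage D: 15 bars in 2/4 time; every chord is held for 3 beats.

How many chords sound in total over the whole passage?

A: 7·4 = 28 beats, 28/1 = 28 chords.
B: 24·2 = 48 beats, 48/3 = 16 chords.
C: 9·4 = 36 beats, 36/6 = 6 chords.
D: 15·2 = 30 beats, 30/3 = 10 chords.
Total: 28 + 16 + 6 + 10 = 60.

60 chords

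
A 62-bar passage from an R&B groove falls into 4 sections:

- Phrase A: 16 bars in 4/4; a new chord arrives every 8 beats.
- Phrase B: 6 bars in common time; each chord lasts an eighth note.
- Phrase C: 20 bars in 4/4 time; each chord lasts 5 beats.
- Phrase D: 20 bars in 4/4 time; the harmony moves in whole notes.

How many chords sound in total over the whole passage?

A: 16·4 = 64 beats, 64/8 = 8 chords.
B: 6·4 = 24 beats, 24/0.5 = 48 chords.
C: 20·4 = 80 beats, 80/5 = 16 chords.
D: 20·4 = 80 beats, 80/4 = 20 chords.
Total: 8 + 48 + 16 + 20 = 92.

92 chords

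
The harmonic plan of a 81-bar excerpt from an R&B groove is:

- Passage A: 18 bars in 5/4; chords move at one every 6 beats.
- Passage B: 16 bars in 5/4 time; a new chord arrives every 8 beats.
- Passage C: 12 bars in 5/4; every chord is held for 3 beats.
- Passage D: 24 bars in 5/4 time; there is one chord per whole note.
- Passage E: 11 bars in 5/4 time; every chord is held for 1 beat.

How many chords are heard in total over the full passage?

A has 90 beats and chords last 6 each, so 15 chords.
B has 80 beats and chords last 8 each, so 10 chords.
C has 60 beats and chords last 3 each, so 20 chords.
D has 120 beats and chords last 4 each, so 30 chords.
E has 55 beats and chords last 1 each, so 55 chords.
Total: 15 + 10 + 20 + 30 + 55 = 130.

130 chords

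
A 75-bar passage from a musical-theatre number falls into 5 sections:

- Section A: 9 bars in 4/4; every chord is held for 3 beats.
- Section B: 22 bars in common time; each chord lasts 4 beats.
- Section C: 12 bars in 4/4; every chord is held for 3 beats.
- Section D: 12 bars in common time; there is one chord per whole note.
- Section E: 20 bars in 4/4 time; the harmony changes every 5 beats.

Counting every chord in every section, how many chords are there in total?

78 chords

A has 36 beats and chords last 3 each, so 12 chords.
B has 88 beats and chords last 4 each, so 22 chords.
C has 48 beats and chords last 3 each, so 16 chords.
D has 48 beats and chords last 4 each, so 12 chords.
E has 80 beats and chords last 5 each, so 16 chords.
Total: 12 + 22 + 16 + 12 + 16 = 78.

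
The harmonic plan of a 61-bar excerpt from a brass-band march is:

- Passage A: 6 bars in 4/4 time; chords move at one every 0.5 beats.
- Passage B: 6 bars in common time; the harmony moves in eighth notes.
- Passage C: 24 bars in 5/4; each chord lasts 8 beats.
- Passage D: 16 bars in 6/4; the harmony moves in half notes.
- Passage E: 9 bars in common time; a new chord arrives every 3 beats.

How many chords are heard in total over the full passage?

171 chords

A: 6·4 = 24 beats, 24/0.5 = 48 chords.
B: 6·4 = 24 beats, 24/0.5 = 48 chords.
C: 24·5 = 120 beats, 120/8 = 15 chords.
D: 16·6 = 96 beats, 96/2 = 48 chords.
E: 9·4 = 36 beats, 36/3 = 12 chords.
Total: 48 + 48 + 15 + 48 + 12 = 171.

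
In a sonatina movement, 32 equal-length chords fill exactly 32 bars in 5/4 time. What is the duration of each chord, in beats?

32 bars × 5 beats/bar = 160 beats total.
160 beats ÷ 32 chords = 5 beats per chord.

5 beats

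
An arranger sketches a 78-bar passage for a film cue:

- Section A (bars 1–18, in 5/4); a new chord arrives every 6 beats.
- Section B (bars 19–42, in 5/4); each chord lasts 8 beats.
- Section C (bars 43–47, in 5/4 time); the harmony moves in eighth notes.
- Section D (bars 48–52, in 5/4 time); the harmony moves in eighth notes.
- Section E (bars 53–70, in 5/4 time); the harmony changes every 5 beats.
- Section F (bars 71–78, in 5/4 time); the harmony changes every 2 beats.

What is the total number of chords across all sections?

168 chords

A: 18·5 = 90 beats, 90/6 = 15 chords.
B: 24·5 = 120 beats, 120/8 = 15 chords.
C: 5·5 = 25 beats, 25/0.5 = 50 chords.
D: 5·5 = 25 beats, 25/0.5 = 50 chords.
E: 18·5 = 90 beats, 90/5 = 18 chords.
F: 8·5 = 40 beats, 40/2 = 20 chords.
Total: 15 + 15 + 50 + 50 + 18 + 20 = 168.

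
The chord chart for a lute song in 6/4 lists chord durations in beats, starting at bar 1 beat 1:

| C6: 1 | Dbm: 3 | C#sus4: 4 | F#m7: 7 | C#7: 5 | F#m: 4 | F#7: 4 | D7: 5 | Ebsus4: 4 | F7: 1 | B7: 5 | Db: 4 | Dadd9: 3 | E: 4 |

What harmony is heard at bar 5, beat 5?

D7

Beat 5 of bar 5 is beat (5−1)×6 + 5 = 29 overall.
Running totals: C6 ends at 1, Dbm ends at 4, C#sus4 ends at 8, F#m7 ends at 15, C#7 ends at 20, F#m ends at 24, F#7 ends at 28, D7 ends at 33.
Beat 29 falls within D7.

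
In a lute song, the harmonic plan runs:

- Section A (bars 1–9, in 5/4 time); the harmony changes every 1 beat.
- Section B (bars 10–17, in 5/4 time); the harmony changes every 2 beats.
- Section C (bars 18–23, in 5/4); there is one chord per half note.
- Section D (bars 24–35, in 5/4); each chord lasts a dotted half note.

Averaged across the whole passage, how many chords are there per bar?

A: 9 bars of 5 beats is 45 beats; at 1 beat each that's 45 chords.
B: 8 bars of 5 beats is 40 beats; at 2 beats each that's 20 chords.
C: 6 bars of 5 beats is 30 beats; at 2 beats each that's 15 chords.
D: 12 bars of 5 beats is 60 beats; at 3 beats each that's 20 chords.
Overall: 100 chords over 35 bars → 100/35 = 20/7 chords per bar.

20/7 chords per bar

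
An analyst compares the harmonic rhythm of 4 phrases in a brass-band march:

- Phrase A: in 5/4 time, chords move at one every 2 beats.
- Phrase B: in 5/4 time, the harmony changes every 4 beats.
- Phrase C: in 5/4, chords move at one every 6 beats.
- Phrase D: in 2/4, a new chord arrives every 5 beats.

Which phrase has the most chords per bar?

Phrase A

A: each chord is 2 beats in 5/4, so 2.5 per bar.
B: each chord is 4 beats in 5/4, so 1.25 per bar.
C: each chord is 6 beats in 5/4, so 5/6 per bar.
D: each chord is 5 beats in 2/4, so 0.4 per bar.
Fastest is A at 2.5 chords/bar.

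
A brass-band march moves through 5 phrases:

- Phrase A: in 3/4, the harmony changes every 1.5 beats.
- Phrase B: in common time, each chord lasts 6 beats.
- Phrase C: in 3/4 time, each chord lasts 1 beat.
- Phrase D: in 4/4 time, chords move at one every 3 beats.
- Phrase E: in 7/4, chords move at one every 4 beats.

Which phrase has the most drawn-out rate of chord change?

Phrase B

A: 3/1.5 = 2 chords/bar.
B: 4/6 = 2/3 chords/bar.
C: 3/1 = 3 chords/bar.
D: 4/3 = 4/3 chords/bar.
E: 7/4 = 1.75 chords/bar.
Slowest is B at 2/3 chords/bar.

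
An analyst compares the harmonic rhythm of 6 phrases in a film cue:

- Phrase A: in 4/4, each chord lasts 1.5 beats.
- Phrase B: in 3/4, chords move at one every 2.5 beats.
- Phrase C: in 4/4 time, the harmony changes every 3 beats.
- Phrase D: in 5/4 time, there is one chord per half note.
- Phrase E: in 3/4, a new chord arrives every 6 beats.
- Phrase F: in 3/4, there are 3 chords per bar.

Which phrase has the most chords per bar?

A: 4/1.5 = 8/3 chords/bar.
B: 3/2.5 = 1.2 chords/bar.
C: 4/3 = 4/3 chords/bar.
D: 5/2 = 2.5 chords/bar.
E: 3/6 = 0.5 chords/bar.
F: 3/1 = 3 chords/bar.
Fastest is F at 3 chords/bar.

Phrase F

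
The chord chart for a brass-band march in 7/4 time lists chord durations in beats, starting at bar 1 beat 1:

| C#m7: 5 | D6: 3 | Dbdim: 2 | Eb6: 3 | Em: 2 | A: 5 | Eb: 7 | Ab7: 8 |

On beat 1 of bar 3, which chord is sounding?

Beat 1 of bar 3 is beat (3−1)×7 + 1 = 15 overall.
Running totals: C#m7 ends at 5, D6 ends at 8, Dbdim ends at 10, Eb6 ends at 13, Em ends at 15.
Beat 15 falls within Em.

Em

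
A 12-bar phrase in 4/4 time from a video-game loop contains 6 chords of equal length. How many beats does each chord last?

8 beats

12 bars × 4 beats/bar = 48 beats total.
48 beats ÷ 6 chords = 8 beats per chord.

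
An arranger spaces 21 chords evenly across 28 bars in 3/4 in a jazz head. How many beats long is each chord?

28 bars × 3 beats/bar = 84 beats total.
84 beats ÷ 21 chords = 4 beats per chord.
(That is a whole note.)

4 beats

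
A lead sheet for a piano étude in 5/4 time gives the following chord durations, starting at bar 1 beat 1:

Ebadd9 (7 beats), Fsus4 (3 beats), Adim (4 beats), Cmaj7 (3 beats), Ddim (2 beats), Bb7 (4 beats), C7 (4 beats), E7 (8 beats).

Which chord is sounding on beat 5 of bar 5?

C7

Beat 5 of bar 5 is beat (5−1)×5 + 5 = 25 overall.
Running totals: Ebadd9 ends at 7, Fsus4 ends at 10, Adim ends at 14, Cmaj7 ends at 17, Ddim ends at 19, Bb7 ends at 23, C7 ends at 27.
Beat 25 falls within C7.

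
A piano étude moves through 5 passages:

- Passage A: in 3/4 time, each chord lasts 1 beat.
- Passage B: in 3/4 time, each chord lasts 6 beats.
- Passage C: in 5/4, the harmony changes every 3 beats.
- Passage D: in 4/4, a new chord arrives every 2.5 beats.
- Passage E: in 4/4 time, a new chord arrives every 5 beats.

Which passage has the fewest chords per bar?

Passage B

A: 3/1 = 3 chords/bar.
B: 3/6 = 0.5 chords/bar.
C: 5/3 = 5/3 chords/bar.
D: 4/2.5 = 1.6 chords/bar.
E: 4/5 = 0.8 chords/bar.
Slowest is B at 0.5 chords/bar.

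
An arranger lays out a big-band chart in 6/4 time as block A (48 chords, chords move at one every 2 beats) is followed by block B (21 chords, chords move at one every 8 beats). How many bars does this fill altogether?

44 bars

A: 48 × 2 = 96 beats = 16 bars.
B: 21 × 8 = 168 beats = 28 bars.
Total: 16 + 28 = 44 bars.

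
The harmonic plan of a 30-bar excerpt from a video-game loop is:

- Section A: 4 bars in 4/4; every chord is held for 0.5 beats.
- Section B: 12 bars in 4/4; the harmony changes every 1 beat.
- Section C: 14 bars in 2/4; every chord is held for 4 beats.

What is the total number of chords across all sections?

87 chords

A: 4 bars × 4 beats = 16 beats; 0.5 beats/chord → 32 chords.
B: 12 bars × 4 beats = 48 beats; 1 beat/chord → 48 chords.
C: 14 bars × 2 beats = 28 beats; 4 beats/chord → 7 chords.
Total: 32 + 48 + 7 = 87.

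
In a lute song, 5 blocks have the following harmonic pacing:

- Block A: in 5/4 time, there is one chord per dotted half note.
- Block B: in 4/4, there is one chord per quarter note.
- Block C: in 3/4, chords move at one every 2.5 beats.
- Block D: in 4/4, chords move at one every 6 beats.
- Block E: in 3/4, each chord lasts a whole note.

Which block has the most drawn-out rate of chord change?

A: 5/3 = 5/3 chords/bar.
B: 4/1 = 4 chords/bar.
C: 3/2.5 = 1.2 chords/bar.
D: 4/6 = 2/3 chords/bar.
E: 3/4 = 0.75 chords/bar.
Slowest is D at 2/3 chords/bar.

Block D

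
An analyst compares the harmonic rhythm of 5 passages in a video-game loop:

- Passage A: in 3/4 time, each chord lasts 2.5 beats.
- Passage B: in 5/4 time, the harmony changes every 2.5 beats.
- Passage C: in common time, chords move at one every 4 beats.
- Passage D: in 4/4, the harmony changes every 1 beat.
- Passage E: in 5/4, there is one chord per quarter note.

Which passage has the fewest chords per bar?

A: each chord is 2.5 beats in 3/4, so 1.2 per bar.
B: each chord is 2.5 beats in 5/4, so 2 per bar.
C: each chord is 4 beats in 4/4, so 1 per bar.
D: each chord is 1 beat in 4/4, so 4 per bar.
E: each chord is 1 beat in 5/4, so 5 per bar.
Slowest is C at 1 chords/bar.

Passage C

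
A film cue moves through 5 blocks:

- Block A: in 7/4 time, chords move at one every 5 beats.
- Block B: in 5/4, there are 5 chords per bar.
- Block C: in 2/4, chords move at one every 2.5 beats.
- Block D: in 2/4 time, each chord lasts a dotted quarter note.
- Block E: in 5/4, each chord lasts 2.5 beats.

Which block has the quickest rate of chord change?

A: 7/5 = 1.4 chords/bar.
B: 5/1 = 5 chords/bar.
C: 2/2.5 = 0.8 chords/bar.
D: 2/1.5 = 4/3 chords/bar.
E: 5/2.5 = 2 chords/bar.
Fastest is B at 5 chords/bar.

Block B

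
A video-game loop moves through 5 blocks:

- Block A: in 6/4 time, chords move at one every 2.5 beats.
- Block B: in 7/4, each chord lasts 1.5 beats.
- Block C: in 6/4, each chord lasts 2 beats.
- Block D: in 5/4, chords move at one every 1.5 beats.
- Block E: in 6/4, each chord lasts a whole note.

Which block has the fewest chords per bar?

Block E

A: each chord is 2.5 beats in 6/4, so 2.4 per bar.
B: each chord is 1.5 beats in 7/4, so 14/3 per bar.
C: each chord is 2 beats in 6/4, so 3 per bar.
D: each chord is 1.5 beats in 5/4, so 10/3 per bar.
E: each chord is 4 beats in 6/4, so 1.5 per bar.
Slowest is E at 1.5 chords/bar.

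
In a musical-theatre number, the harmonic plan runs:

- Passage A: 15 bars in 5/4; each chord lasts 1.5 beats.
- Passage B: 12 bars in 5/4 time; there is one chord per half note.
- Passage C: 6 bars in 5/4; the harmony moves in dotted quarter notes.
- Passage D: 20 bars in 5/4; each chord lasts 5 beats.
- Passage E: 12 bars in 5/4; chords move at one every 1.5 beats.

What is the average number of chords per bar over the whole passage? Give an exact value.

32/13 chords per bar

A: 15 bars of 5 beats is 75 beats; at 1.5 beats each that's 50 chords.
B: 12 bars of 5 beats is 60 beats; at 2 beats each that's 30 chords.
C: 6 bars of 5 beats is 30 beats; at 1.5 beats each that's 20 chords.
D: 20 bars of 5 beats is 100 beats; at 5 beats each that's 20 chords.
E: 12 bars of 5 beats is 60 beats; at 1.5 beats each that's 40 chords.
Overall: 160 chords over 65 bars → 160/65 = 32/13 chords per bar.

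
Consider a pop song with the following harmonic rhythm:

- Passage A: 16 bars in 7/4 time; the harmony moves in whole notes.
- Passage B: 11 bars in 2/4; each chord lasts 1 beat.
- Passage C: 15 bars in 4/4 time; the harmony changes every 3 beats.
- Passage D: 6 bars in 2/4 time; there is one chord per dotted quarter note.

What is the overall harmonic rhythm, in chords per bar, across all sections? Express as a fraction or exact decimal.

A: 16 bars of 7 beats is 112 beats; at 4 beats each that's 28 chords.
B: 11 bars of 2 beats is 22 beats; at 1 beat each that's 22 chords.
C: 15 bars of 4 beats is 60 beats; at 3 beats each that's 20 chords.
D: 6 bars of 2 beats is 12 beats; at 1.5 beats each that's 8 chords.
Overall: 78 chords over 48 bars → 78/48 = 1.625 chords per bar.

1.625 chords per bar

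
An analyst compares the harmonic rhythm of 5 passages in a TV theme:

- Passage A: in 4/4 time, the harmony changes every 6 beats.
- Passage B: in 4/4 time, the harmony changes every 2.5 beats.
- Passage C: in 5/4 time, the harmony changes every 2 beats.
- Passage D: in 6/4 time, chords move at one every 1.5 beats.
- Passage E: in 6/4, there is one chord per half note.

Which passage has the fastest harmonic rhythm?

A: 4/6 = 2/3 chords/bar.
B: 4/2.5 = 1.6 chords/bar.
C: 5/2 = 2.5 chords/bar.
D: 6/1.5 = 4 chords/bar.
E: 6/2 = 3 chords/bar.
Fastest is D at 4 chords/bar.

Passage D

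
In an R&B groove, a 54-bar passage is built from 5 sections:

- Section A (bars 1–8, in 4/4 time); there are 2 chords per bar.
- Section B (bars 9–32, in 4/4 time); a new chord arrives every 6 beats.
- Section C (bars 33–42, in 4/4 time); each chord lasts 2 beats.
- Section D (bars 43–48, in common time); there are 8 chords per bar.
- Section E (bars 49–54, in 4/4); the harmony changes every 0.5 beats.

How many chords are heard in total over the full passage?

A has 32 beats and chords last 2 each, so 16 chords.
B has 96 beats and chords last 6 each, so 16 chords.
C has 40 beats and chords last 2 each, so 20 chords.
D has 24 beats and chords last 0.5 each, so 48 chords.
E has 24 beats and chords last 0.5 each, so 48 chords.
Total: 16 + 16 + 20 + 48 + 48 = 148.

148 chords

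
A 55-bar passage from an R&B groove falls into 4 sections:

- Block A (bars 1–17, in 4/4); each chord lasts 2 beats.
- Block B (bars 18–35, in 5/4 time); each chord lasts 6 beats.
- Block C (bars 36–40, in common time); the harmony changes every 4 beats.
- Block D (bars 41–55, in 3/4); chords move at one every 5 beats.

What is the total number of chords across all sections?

A has 68 beats and chords last 2 each, so 34 chords.
B has 90 beats and chords last 6 each, so 15 chords.
C has 20 beats and chords last 4 each, so 5 chords.
D has 45 beats and chords last 5 each, so 9 chords.
Total: 34 + 15 + 5 + 9 = 63.

63 chords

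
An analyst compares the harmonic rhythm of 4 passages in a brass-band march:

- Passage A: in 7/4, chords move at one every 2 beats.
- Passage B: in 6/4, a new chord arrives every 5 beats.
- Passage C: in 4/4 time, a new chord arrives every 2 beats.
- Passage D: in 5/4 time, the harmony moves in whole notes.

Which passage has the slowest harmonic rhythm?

Passage B

A: 7 beats/bar ÷ 2 beats/chord = 3.5 chords/bar.
B: 6 beats/bar ÷ 5 beats/chord = 1.2 chords/bar.
C: 4 beats/bar ÷ 2 beats/chord = 2 chords/bar.
D: 5 beats/bar ÷ 4 beats/chord = 1.25 chords/bar.
Slowest is B at 1.2 chords/bar.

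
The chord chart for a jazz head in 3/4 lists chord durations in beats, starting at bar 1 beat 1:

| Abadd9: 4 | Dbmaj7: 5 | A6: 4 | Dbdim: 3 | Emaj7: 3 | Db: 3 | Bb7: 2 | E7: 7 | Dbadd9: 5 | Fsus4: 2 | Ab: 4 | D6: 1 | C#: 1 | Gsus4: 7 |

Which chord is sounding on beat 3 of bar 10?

Beat 3 of bar 10 is beat (10−1)×3 + 3 = 30 overall.
Running totals: Abadd9 ends at 4, Dbmaj7 ends at 9, A6 ends at 13, Dbdim ends at 16, Emaj7 ends at 19, Db ends at 22, Bb7 ends at 24, E7 ends at 31.
Beat 30 falls within E7.

E7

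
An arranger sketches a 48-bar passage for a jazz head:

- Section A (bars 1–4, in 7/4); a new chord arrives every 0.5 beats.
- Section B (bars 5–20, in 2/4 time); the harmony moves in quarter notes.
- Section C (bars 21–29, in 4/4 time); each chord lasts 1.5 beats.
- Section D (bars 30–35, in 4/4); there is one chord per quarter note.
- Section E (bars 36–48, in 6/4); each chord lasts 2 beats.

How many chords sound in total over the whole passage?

175 chords

A has 28 beats and chords last 0.5 each, so 56 chords.
B has 32 beats and chords last 1 each, so 32 chords.
C has 36 beats and chords last 1.5 each, so 24 chords.
D has 24 beats and chords last 1 each, so 24 chords.
E has 78 beats and chords last 2 each, so 39 chords.
Total: 56 + 32 + 24 + 24 + 39 = 175.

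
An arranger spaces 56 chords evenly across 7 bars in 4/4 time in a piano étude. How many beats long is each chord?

7 bars × 4 beats/bar = 28 beats total.
28 beats ÷ 56 chords = 0.5 beats per chord.
(That is an eighth note.)

0.5 beats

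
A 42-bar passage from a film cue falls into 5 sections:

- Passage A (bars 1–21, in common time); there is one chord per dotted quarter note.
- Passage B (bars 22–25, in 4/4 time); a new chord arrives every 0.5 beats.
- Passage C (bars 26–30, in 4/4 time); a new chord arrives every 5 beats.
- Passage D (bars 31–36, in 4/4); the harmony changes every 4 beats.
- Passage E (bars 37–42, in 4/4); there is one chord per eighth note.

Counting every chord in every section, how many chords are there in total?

A: 21·4 = 84 beats, 84/1.5 = 56 chords.
B: 4·4 = 16 beats, 16/0.5 = 32 chords.
C: 5·4 = 20 beats, 20/5 = 4 chords.
D: 6·4 = 24 beats, 24/4 = 6 chords.
E: 6·4 = 24 beats, 24/0.5 = 48 chords.
Total: 56 + 32 + 4 + 6 + 48 = 146.

146 chords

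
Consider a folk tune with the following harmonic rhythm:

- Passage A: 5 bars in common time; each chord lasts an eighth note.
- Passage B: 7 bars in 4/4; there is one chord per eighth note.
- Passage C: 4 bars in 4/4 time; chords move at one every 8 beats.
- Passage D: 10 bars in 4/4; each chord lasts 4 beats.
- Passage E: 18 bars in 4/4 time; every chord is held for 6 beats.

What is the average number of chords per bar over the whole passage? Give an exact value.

30/11 chords per bar

A: 5 bars of 4 beats is 20 beats; at 0.5 beats each that's 40 chords.
B: 7 bars of 4 beats is 28 beats; at 0.5 beats each that's 56 chords.
C: 4 bars of 4 beats is 16 beats; at 8 beats each that's 2 chords.
D: 10 bars of 4 beats is 40 beats; at 4 beats each that's 10 chords.
E: 18 bars of 4 beats is 72 beats; at 6 beats each that's 12 chords.
Overall: 120 chords over 44 bars → 120/44 = 30/11 chords per bar.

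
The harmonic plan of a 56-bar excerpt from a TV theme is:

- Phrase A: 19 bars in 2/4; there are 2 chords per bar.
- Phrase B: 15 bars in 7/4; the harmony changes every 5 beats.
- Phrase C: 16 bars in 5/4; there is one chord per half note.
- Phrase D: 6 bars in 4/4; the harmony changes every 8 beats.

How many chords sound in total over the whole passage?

A: 19 bars × 2 beats = 38 beats; 1 beat/chord → 38 chords.
B: 15 bars × 7 beats = 105 beats; 5 beats/chord → 21 chords.
C: 16 bars × 5 beats = 80 beats; 2 beats/chord → 40 chords.
D: 6 bars × 4 beats = 24 beats; 8 beats/chord → 3 chords.
Total: 38 + 21 + 40 + 3 = 102.

102 chords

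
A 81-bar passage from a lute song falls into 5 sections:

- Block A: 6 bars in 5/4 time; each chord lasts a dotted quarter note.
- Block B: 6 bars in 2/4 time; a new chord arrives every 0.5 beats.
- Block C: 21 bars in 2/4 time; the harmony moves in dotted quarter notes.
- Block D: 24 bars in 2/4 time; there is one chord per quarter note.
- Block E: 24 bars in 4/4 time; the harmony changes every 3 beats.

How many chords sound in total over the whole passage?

A: 6·5 = 30 beats, 30/1.5 = 20 chords.
B: 6·2 = 12 beats, 12/0.5 = 24 chords.
C: 21·2 = 42 beats, 42/1.5 = 28 chords.
D: 24·2 = 48 beats, 48/1 = 48 chords.
E: 24·4 = 96 beats, 96/3 = 32 chords.
Total: 20 + 24 + 28 + 48 + 32 = 152.

152 chords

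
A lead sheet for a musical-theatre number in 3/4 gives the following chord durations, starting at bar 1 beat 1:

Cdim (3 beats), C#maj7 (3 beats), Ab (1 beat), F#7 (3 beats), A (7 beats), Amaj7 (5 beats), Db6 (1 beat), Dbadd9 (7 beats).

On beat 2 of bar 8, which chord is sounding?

Db6

Beat 2 of bar 8 is beat (8−1)×3 + 2 = 23 overall.
Running totals: Cdim ends at 3, C#maj7 ends at 6, Ab ends at 7, F#7 ends at 10, A ends at 17, Amaj7 ends at 22, Db6 ends at 23.
Beat 23 falls within Db6.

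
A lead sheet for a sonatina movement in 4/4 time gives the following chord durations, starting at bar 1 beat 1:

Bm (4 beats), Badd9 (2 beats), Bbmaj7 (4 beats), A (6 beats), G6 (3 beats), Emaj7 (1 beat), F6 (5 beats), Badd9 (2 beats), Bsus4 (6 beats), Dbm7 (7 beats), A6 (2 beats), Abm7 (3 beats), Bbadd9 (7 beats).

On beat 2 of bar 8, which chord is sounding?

Beat 2 of bar 8 is beat (8−1)×4 + 2 = 30 overall.
Running totals: Bm ends at 4, Badd9 ends at 6, Bbmaj7 ends at 10, A ends at 16, G6 ends at 19, Emaj7 ends at 20, F6 ends at 25, Badd9 ends at 27, Bsus4 ends at 33.
Beat 30 falls within Bsus4.

Bsus4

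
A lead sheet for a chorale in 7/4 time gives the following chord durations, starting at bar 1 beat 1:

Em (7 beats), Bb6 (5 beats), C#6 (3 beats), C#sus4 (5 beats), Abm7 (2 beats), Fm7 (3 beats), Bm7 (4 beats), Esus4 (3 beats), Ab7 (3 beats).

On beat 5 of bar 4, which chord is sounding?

Beat 5 of bar 4 is beat (4−1)×7 + 5 = 26 overall.
Running totals: Em ends at 7, Bb6 ends at 12, C#6 ends at 15, C#sus4 ends at 20, Abm7 ends at 22, Fm7 ends at 25, Bm7 ends at 29.
Beat 26 falls within Bm7.

Bm7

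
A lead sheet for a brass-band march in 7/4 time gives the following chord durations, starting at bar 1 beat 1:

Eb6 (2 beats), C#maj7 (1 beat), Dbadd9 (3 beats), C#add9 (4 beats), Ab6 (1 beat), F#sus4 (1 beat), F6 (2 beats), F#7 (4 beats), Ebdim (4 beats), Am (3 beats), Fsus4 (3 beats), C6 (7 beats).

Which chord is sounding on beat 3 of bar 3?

F#7

Beat 3 of bar 3 is beat (3−1)×7 + 3 = 17 overall.
Running totals: Eb6 ends at 2, C#maj7 ends at 3, Dbadd9 ends at 6, C#add9 ends at 10, Ab6 ends at 11, F#sus4 ends at 12, F6 ends at 14, F#7 ends at 18.
Beat 17 falls within F#7.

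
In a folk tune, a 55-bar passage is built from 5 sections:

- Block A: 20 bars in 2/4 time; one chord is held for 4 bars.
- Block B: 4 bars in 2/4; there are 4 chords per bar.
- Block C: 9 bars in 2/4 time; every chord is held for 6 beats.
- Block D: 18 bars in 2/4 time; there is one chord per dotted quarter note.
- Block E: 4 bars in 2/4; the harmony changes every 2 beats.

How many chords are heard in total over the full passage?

A: 20 bars × 2 beats = 40 beats; 8 beats/chord → 5 chords.
B: 4 bars × 2 beats = 8 beats; 0.5 beats/chord → 16 chords.
C: 9 bars × 2 beats = 18 beats; 6 beats/chord → 3 chords.
D: 18 bars × 2 beats = 36 beats; 1.5 beats/chord → 24 chords.
E: 4 bars × 2 beats = 8 beats; 2 beats/chord → 4 chords.
Total: 5 + 16 + 3 + 24 + 4 = 52.

52 chords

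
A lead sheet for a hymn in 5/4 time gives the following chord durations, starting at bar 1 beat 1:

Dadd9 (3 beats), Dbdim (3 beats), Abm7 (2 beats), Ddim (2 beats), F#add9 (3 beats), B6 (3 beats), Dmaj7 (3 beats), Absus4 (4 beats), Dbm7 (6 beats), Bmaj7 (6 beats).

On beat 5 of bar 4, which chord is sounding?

Absus4

Beat 5 of bar 4 is beat (4−1)×5 + 5 = 20 overall.
Running totals: Dadd9 ends at 3, Dbdim ends at 6, Abm7 ends at 8, Ddim ends at 10, F#add9 ends at 13, B6 ends at 16, Dmaj7 ends at 19, Absus4 ends at 23.
Beat 20 falls within Absus4.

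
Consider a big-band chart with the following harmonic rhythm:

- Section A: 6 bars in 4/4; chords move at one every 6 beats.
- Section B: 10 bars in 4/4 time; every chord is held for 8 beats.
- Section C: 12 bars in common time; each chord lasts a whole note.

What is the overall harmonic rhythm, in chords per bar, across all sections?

0.75 chords per bar

A: 6 × 4 = 24 beats ÷ 6 = 4 chords.
B: 10 × 4 = 40 beats ÷ 8 = 5 chords.
C: 12 × 4 = 48 beats ÷ 4 = 12 chords.
Overall: 21 chords over 28 bars → 21/28 = 0.75 chords per bar.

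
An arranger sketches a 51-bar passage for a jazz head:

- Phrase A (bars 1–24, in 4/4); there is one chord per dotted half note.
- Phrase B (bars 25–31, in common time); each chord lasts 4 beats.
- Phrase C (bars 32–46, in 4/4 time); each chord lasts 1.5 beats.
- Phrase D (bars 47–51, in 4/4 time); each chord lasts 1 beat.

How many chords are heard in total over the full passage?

99 chords

A: 24·4 = 96 beats, 96/3 = 32 chords.
B: 7·4 = 28 beats, 28/4 = 7 chords.
C: 15·4 = 60 beats, 60/1.5 = 40 chords.
D: 5·4 = 20 beats, 20/1 = 20 chords.
Total: 32 + 7 + 40 + 20 = 99.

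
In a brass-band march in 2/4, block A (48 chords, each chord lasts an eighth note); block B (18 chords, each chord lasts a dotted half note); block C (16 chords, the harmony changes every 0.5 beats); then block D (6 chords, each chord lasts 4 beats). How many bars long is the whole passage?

55 bars

A: 48 × 0.5 = 24 beats = 12 bars.
B: 18 × 3 = 54 beats = 27 bars.
C: 16 × 0.5 = 8 beats = 4 bars.
D: 6 × 4 = 24 beats = 12 bars.
Total: 12 + 27 + 4 + 12 = 55 bars.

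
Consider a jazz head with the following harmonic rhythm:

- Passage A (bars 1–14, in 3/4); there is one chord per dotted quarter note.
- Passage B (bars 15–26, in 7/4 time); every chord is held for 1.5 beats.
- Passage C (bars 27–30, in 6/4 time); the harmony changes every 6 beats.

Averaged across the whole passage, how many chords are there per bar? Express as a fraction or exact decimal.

44/15 chords per bar

A: 14 bars of 3 beats is 42 beats; at 1.5 beats each that's 28 chords.
B: 12 bars of 7 beats is 84 beats; at 1.5 beats each that's 56 chords.
C: 4 bars of 6 beats is 24 beats; at 6 beats each that's 4 chords.
Overall: 88 chords over 30 bars → 88/30 = 44/15 chords per bar.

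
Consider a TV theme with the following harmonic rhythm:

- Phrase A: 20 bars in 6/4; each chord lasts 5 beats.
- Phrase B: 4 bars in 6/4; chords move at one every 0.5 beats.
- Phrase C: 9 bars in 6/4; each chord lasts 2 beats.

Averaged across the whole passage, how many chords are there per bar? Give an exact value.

3 chords per bar

A: 20 bars of 6 beats is 120 beats; at 5 beats each that's 24 chords.
B: 4 bars of 6 beats is 24 beats; at 0.5 beats each that's 48 chords.
C: 9 bars of 6 beats is 54 beats; at 2 beats each that's 27 chords.
Overall: 99 chords over 33 bars → 99/33 = 3 chords per bar.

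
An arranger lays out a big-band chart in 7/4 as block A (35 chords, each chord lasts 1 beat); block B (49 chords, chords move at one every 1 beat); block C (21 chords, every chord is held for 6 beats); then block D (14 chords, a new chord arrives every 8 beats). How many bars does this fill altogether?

46 bars

A: 35 × 1 = 35 beats = 5 bars.
B: 49 × 1 = 49 beats = 7 bars.
C: 21 × 6 = 126 beats = 18 bars.
D: 14 × 8 = 112 beats = 16 bars.
Total: 5 + 7 + 18 + 16 = 46 bars.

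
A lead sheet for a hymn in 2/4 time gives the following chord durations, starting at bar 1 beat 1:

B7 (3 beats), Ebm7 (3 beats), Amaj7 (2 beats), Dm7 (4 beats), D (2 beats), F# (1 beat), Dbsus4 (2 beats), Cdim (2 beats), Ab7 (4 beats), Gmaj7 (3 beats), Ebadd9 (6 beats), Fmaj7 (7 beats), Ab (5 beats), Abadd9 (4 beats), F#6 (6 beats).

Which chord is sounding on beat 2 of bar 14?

Ebadd9

Beat 2 of bar 14 is beat (14−1)×2 + 2 = 28 overall.
Running totals: B7 ends at 3, Ebm7 ends at 6, Amaj7 ends at 8, Dm7 ends at 12, D ends at 14, F# ends at 15, Dbsus4 ends at 17, Cdim ends at 19, Ab7 ends at 23, Gmaj7 ends at 26, Ebadd9 ends at 32.
Beat 28 falls within Ebadd9.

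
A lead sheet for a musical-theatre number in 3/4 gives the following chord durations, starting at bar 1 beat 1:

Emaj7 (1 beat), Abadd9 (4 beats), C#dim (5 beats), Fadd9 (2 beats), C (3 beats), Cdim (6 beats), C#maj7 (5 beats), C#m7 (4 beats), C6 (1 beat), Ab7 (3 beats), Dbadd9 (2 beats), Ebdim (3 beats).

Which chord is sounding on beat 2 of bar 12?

Dbadd9

Beat 2 of bar 12 is beat (12−1)×3 + 2 = 35 overall.
Running totals: Emaj7 ends at 1, Abadd9 ends at 5, C#dim ends at 10, Fadd9 ends at 12, C ends at 15, Cdim ends at 21, C#maj7 ends at 26, C#m7 ends at 30, C6 ends at 31, Ab7 ends at 34, Dbadd9 ends at 36.
Beat 35 falls within Dbadd9.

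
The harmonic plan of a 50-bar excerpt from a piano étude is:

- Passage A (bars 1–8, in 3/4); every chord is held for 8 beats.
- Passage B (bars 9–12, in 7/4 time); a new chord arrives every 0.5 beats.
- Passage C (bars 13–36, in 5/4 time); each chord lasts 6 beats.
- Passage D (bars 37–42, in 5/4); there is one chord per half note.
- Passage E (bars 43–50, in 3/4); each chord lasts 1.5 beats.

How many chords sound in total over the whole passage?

A has 24 beats and chords last 8 each, so 3 chords.
B has 28 beats and chords last 0.5 each, so 56 chords.
C has 120 beats and chords last 6 each, so 20 chords.
D has 30 beats and chords last 2 each, so 15 chords.
E has 24 beats and chords last 1.5 each, so 16 chords.
Total: 3 + 56 + 20 + 15 + 16 = 110.

110 chords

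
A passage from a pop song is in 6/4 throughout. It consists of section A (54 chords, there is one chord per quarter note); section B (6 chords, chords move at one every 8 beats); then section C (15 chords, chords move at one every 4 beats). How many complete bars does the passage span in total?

27 bars

A: 54 × 1 = 54 beats = 9 bars.
B: 6 × 8 = 48 beats = 8 bars.
C: 15 × 4 = 60 beats = 10 bars.
Total: 9 + 8 + 10 = 27 bars.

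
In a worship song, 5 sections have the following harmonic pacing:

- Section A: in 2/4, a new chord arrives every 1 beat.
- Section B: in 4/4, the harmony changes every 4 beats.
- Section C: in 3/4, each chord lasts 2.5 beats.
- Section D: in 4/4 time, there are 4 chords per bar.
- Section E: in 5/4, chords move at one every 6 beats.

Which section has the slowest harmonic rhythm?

Section E

A: 2 beats/bar ÷ 1 beat/chord = 2 chords/bar.
B: 4 beats/bar ÷ 4 beats/chord = 1 chord/bar.
C: 3 beats/bar ÷ 2.5 beats/chord = 1.2 chords/bar.
D: 4 beats/bar ÷ 1 beat/chord = 4 chords/bar.
E: 5 beats/bar ÷ 6 beats/chord = 5/6 chords/bar.
Slowest is E at 5/6 chords/bar.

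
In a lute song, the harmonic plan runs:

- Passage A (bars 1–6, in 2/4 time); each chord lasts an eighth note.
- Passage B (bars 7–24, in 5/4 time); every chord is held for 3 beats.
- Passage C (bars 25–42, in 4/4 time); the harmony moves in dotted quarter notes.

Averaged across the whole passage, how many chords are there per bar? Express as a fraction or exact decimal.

17/7 chords per bar

A: 6 × 2 = 12 beats ÷ 0.5 = 24 chords.
B: 18 × 5 = 90 beats ÷ 3 = 30 chords.
C: 18 × 4 = 72 beats ÷ 1.5 = 48 chords.
Overall: 102 chords over 42 bars → 102/42 = 17/7 chords per bar.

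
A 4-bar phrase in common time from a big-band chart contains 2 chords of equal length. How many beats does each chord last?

8 beats

4 bars × 4 beats/bar = 16 beats total.
16 beats ÷ 2 chords = 8 beats per chord.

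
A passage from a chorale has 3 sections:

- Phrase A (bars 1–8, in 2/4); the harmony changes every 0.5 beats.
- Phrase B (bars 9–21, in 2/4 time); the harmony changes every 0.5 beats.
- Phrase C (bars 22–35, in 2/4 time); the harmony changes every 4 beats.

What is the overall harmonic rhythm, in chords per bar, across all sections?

2.6 chords per bar

A: 8 × 2 = 16 beats ÷ 0.5 = 32 chords.
B: 13 × 2 = 26 beats ÷ 0.5 = 52 chords.
C: 14 × 2 = 28 beats ÷ 4 = 7 chords.
Overall: 91 chords over 35 bars → 91/35 = 2.6 chords per bar.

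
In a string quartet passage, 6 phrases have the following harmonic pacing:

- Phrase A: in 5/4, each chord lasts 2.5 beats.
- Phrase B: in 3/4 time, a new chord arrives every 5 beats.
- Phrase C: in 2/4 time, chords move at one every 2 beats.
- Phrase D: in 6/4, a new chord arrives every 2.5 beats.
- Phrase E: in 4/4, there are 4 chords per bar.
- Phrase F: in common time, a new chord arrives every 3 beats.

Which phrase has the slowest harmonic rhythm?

A: 5 beats/bar ÷ 2.5 beats/chord = 2 chords/bar.
B: 3 beats/bar ÷ 5 beats/chord = 0.6 chords/bar.
C: 2 beats/bar ÷ 2 beats/chord = 1 chord/bar.
D: 6 beats/bar ÷ 2.5 beats/chord = 2.4 chords/bar.
E: 4 beats/bar ÷ 1 beat/chord = 4 chords/bar.
F: 4 beats/bar ÷ 3 beats/chord = 4/3 chords/bar.
Slowest is B at 0.6 chords/bar.

Phrase B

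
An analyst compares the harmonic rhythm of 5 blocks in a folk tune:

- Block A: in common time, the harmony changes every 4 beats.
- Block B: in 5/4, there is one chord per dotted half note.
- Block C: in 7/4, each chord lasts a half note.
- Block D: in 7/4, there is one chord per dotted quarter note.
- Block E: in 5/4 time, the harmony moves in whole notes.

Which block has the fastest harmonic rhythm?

A: 4/4 = 1 chord/bar.
B: 5/3 = 5/3 chords/bar.
C: 7/2 = 3.5 chords/bar.
D: 7/1.5 = 14/3 chords/bar.
E: 5/4 = 1.25 chords/bar.
Fastest is D at 14/3 chords/bar.

Block D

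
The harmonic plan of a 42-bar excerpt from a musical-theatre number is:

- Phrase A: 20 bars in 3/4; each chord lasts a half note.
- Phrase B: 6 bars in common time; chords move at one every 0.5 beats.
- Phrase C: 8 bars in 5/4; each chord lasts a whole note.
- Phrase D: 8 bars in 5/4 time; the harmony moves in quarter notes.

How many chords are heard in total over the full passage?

A has 60 beats and chords last 2 each, so 30 chords.
B has 24 beats and chords last 0.5 each, so 48 chords.
C has 40 beats and chords last 4 each, so 10 chords.
D has 40 beats and chords last 1 each, so 40 chords.
Total: 30 + 48 + 10 + 40 = 128.

128 chords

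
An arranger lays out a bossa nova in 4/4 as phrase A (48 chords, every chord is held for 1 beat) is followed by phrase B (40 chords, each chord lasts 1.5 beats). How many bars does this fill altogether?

27 bars

A: 48 × 1 = 48 beats = 12 bars.
B: 40 × 1.5 = 60 beats = 15 bars.
Total: 12 + 15 = 27 bars.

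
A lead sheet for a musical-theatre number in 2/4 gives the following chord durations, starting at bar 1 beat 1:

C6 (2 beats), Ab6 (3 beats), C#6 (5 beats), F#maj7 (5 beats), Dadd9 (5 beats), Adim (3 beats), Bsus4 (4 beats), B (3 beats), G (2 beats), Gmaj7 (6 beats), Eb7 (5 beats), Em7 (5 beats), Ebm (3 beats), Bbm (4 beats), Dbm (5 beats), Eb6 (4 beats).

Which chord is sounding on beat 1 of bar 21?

Beat 1 of bar 21 is beat (21−1)×2 + 1 = 41 overall.
Running totals: C6 ends at 2, Ab6 ends at 5, C#6 ends at 10, F#maj7 ends at 15, Dadd9 ends at 20, Adim ends at 23, Bsus4 ends at 27, B ends at 30, G ends at 32, Gmaj7 ends at 38, Eb7 ends at 43.
Beat 41 falls within Eb7.

Eb7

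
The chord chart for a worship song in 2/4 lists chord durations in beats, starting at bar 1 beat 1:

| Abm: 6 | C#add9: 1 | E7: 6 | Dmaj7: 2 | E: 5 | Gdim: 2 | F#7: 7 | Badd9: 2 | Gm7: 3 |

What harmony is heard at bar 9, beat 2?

Beat 2 of bar 9 is beat (9−1)×2 + 2 = 18 overall.
Running totals: Abm ends at 6, C#add9 ends at 7, E7 ends at 13, Dmaj7 ends at 15, E ends at 20.
Beat 18 falls within E.

E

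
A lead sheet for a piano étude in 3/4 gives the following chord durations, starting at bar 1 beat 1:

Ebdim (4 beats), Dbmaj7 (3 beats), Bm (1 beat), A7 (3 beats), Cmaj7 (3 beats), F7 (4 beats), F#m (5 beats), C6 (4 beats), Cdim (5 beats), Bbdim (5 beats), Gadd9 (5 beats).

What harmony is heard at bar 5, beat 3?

F7

Beat 3 of bar 5 is beat (5−1)×3 + 3 = 15 overall.
Running totals: Ebdim ends at 4, Dbmaj7 ends at 7, Bm ends at 8, A7 ends at 11, Cmaj7 ends at 14, F7 ends at 18.
Beat 15 falls within F7.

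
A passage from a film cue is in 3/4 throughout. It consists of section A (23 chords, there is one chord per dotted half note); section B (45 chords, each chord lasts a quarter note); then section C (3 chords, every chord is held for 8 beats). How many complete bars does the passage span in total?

A: 23 × 3 = 69 beats = 23 bars.
B: 45 × 1 = 45 beats = 15 bars.
C: 3 × 8 = 24 beats = 8 bars.
Total: 23 + 15 + 8 = 46 bars.

46 bars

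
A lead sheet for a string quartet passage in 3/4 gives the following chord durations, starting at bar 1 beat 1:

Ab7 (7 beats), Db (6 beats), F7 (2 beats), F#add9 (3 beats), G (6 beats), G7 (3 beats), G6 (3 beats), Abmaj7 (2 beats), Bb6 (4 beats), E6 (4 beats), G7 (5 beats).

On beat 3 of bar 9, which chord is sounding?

G7

Beat 3 of bar 9 is beat (9−1)×3 + 3 = 27 overall.
Running totals: Ab7 ends at 7, Db ends at 13, F7 ends at 15, F#add9 ends at 18, G ends at 24, G7 ends at 27.
Beat 27 falls within G7.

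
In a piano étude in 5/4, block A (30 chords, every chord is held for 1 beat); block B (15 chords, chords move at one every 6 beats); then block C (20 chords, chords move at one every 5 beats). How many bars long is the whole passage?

44 bars

A: 30 × 1 = 30 beats = 6 bars.
B: 15 × 6 = 90 beats = 18 bars.
C: 20 × 5 = 100 beats = 20 bars.
Total: 6 + 18 + 20 = 44 bars.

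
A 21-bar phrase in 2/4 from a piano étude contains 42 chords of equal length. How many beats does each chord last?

21 bars × 2 beats/bar = 42 beats total.
42 beats ÷ 42 chords = 1 beats per chord.
(That is a quarter note.)

1 beat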